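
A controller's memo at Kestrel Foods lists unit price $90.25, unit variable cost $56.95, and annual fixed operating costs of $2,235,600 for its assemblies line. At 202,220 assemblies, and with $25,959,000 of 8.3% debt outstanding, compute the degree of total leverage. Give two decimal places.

2.87

Total contribution margin = 202,220 × $33.30 = $6,733,926.00.
Operating income = contribution − fixed costs = $6,733,926.00 − $2,235,600 = $4,498,326.00. Interest = $2,154,597.00.
DOL = $6,733,926.00 ÷ $4,498,326.00 = 1.4970; DFL = $4,498,326.00 ÷ $2,343,729.00 = 1.9193.
DCL = DOL × DFL = 1.4970 × 1.9193 = 2.8732.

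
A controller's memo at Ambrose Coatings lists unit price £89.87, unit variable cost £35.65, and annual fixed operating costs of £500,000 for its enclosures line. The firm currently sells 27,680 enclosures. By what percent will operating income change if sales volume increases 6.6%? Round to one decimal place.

+9.9%

Total contribution margin = 27,680 × £54.22 = £1,500,809.60.
Subtracting fixed costs: EBIT = £1,500,809.60 − £500,000 = £1,000,809.60.
So DOL = total CM / EBIT = £1,500,809.60 / £1,000,809.60 = 1.4996.
%ΔEBIT = DOL × %ΔSales = 1.4996 × +6.6% = +9.9%.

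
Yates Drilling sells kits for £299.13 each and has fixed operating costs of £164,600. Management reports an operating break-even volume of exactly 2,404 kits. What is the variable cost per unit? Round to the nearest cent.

£230.66

At break-even, FC = Q × (P − VC), so P − VC = £164,600 ÷ 2,404 = £68.4692.
Variable cost per unit = £299.13 − £68.4692 = £230.66.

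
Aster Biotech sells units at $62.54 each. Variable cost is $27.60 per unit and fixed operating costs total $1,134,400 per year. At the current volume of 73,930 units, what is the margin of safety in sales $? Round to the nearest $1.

$2,593,091

Unit CM = price − variable cost = $62.54 − $27.60 = $34.94. Break-even units = $1,134,400 ÷ $34.94 = 32,467.09; break-even revenue = 32,467.09 × $62.54 = $2,030,491.59.
Current sales = 73,930 × $62.54 = $4,623,582.20.
Margin of safety = $4,623,582.20 − $2,030,491.59 = $2,593,091.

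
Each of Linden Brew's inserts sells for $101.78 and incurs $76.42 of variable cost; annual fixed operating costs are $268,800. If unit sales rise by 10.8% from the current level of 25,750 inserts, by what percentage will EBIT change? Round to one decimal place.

At 25,750 units, contribution = 25,750 × $25.36 = $653,020.00.
Subtracting fixed costs: EBIT = $653,020.00 − $268,800 = $384,220.00.
Degree of operating leverage = $653,020.00 / $384,220.00 = 1.6996.
So EBIT moves 1.6996 × (+10.8%) = +18.4%.

+18.4%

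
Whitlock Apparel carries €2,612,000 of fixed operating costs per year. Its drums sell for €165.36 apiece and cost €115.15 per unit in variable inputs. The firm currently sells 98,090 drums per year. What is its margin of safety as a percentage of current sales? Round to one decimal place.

47.0%

Each unit contributes €165.36 − €115.15 = €50.21. Break-even units = €2,612,000 ÷ €50.21 = 52,021.51; break-even revenue = 52,021.51 × €165.36 = €8,602,276.84.
Current sales = 98,090 × €165.36 = €16,220,162.40.
Margin of safety = (€16,220,162.40 − €8,602,276.84) ÷ €16,220,162.40 = 47.0%.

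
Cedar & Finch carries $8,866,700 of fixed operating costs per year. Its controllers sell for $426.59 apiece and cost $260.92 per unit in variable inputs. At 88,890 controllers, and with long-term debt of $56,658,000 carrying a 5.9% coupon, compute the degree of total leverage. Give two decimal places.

5.85

Total contribution margin = 88,890 × $165.67 = $14,726,406.30.
Subtracting fixed costs: EBIT = $14,726,406.30 − $8,866,700 = $5,859,706.30. Interest = $3,342,822.00.
DOL = $14,726,406.30 ÷ $5,859,706.30 = 2.5132; DFL = $5,859,706.30 ÷ $2,516,884.30 = 2.3282.
Combined leverage = 2.5132 × 2.3282 = 5.8512.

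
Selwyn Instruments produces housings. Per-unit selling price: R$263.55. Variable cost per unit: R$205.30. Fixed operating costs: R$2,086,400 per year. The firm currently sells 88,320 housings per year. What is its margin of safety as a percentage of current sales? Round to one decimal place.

59.4%

Unit CM = price − variable cost = R$263.55 − R$205.30 = R$58.25. Break-even units = R$2,086,400 ÷ R$58.25 = 35,818.03; break-even revenue = 35,818.03 × R$263.55 = R$9,439,840.69.
Current sales = 88,320 × R$263.55 = R$23,276,736.00.
Margin of safety = (R$23,276,736.00 − R$9,439,840.69) ÷ R$23,276,736.00 = 59.4%.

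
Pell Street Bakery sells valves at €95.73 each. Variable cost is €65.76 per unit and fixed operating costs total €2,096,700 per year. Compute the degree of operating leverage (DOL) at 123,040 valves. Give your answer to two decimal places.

2.32

Contribution at this volume is 123,040 × €29.97 = €3,687,508.80.
Subtracting fixed costs: EBIT = €3,687,508.80 − €2,096,700 = €1,590,808.80.
So DOL = total CM / EBIT = €3,687,508.80 / €1,590,808.80 = 2.3180.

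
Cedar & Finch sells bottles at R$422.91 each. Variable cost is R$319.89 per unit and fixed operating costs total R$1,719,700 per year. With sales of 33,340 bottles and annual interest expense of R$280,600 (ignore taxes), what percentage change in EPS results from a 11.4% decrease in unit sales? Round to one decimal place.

-27.3%

Contribution at this volume is 33,340 × R$103.02 = R$3,434,686.80.
Operating income = contribution − fixed costs = R$3,434,686.80 − R$1,719,700 = R$1,714,986.80.
Interest = R$280,600.00, so EBIT − I = R$1,434,386.80.
DCL = total CM / (EBIT − I) = R$3,434,686.80 / R$1,434,386.80 = 2.3945.
EPS therefore changes by 2.3945 × (-11.4%) = -27.3%.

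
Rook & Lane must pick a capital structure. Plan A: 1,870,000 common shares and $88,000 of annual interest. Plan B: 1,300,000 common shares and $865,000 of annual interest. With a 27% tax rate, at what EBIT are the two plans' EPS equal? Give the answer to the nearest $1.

$2,637,105

Set EPS_A = EPS_B: (EBIT − $88,000)(1 − 0.27) ÷ 1,870,000 = (EBIT − $865,000)(1 − 0.27) ÷ 1,300,000.
The (1 − t) factor cancels: (EBIT − 88,000) × 1,300,000 = (EBIT − 865,000) × 1,870,000.
EBIT × (1,870,000 − 1,300,000) = 865,000 × 1,870,000 − 88,000 × 1,300,000 = 1,503,150,000,000, so EBIT = 1,503,150,000,000 ÷ 570,000 = 2,637,105.26.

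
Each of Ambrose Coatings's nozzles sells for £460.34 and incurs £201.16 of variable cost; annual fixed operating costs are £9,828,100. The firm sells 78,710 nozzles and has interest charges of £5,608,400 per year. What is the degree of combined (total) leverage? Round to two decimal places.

4.11

At 78,710 units, contribution = 78,710 × £259.18 = £20,400,057.80.
EBIT = £20,400,057.80 − £9,828,100 = £10,571,957.80. Interest = £5,608,400.00, so EBIT − I = £4,963,557.80.
Degree of total leverage = total CM / (EBIT − interest) = £20,400,057.80 / £4,963,557.80 = 4.1100.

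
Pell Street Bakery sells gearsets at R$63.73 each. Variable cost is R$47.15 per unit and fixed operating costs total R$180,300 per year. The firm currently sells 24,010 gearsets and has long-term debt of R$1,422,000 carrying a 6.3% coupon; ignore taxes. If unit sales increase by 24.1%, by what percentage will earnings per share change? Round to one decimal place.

Total contribution margin = 24,010 × R$16.58 = R$398,085.80.
EBIT = R$398,085.80 − R$180,300 = R$217,785.80.
After interest of R$89,586.00, pre-tax earnings = R$128,199.80.
DCL = total CM / (EBIT − I) = R$398,085.80 / R$128,199.80 = 3.1052.
%ΔEPS = DCL × %ΔSales = 3.1052 × +24.1% = +74.8%.

+74.8%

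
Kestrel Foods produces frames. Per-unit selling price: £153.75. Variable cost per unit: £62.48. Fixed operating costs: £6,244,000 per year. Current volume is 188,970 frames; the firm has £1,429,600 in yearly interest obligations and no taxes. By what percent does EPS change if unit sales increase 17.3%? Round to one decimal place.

Contribution at this volume is 188,970 × £91.27 = £17,247,291.90.
Subtracting fixed costs: EBIT = £17,247,291.90 − £6,244,000 = £11,003,291.90.
After interest of £1,429,600.00, pre-tax earnings = £9,573,691.90.
DCL = total CM / (EBIT − I) = £17,247,291.90 / £9,573,691.90 = 1.8015.
%ΔEPS = DCL × %ΔSales = 1.8015 × +17.3% = +31.2%.

+31.2%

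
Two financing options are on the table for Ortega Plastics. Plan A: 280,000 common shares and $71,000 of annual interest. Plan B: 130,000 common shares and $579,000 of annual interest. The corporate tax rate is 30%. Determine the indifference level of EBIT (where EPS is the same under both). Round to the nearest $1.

Set EPS_A = EPS_B: (EBIT − $71,000)(1 − 0.30) ÷ 280,000 = (EBIT − $579,000)(1 − 0.30) ÷ 130,000.
The (1 − t) factor cancels: (EBIT − 71,000) × 130,000 = (EBIT − 579,000) × 280,000.
EBIT × (280,000 − 130,000) = 579,000 × 280,000 − 71,000 × 130,000 = 152,890,000,000, so EBIT = 152,890,000,000 ÷ 150,000 = 1,019,266.67.

$1,019,267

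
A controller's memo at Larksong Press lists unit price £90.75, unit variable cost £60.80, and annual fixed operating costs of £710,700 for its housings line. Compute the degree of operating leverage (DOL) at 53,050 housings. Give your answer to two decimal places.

At 53,050 units, contribution = 53,050 × £29.95 = £1,588,847.50.
EBIT = £1,588,847.50 − £710,700 = £878,147.50.
DOL = contribution ÷ EBIT = £1,588,847.50 ÷ £878,147.50 = 1.8093.

1.81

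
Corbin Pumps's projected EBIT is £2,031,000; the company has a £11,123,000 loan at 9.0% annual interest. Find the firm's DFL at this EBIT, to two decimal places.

1.97

Interest = £1,001,070.00.
DFL = EBIT ÷ (EBIT − I) = £2,031,000 ÷ (£2,031,000 − £1,001,070.00) = £2,031,000 ÷ £1,029,930.00 = 1.9720.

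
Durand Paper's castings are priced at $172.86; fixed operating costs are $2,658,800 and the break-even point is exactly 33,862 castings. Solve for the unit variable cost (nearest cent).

$94.34

Contribution per unit must be FC / Q = $2,658,800 / 33,862 = $78.5187.
Variable cost per unit = $172.86 − $78.5187 = $94.34.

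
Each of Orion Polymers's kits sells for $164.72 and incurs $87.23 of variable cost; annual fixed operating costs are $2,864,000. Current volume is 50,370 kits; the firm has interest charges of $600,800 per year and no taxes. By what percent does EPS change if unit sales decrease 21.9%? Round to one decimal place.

-195.0%

At 50,370 units, contribution = 50,370 × $77.49 = $3,903,171.30.
Subtracting fixed costs: EBIT = $3,903,171.30 − $2,864,000 = $1,039,171.30.
After interest of $600,800.00, pre-tax earnings = $438,371.30.
DCL = total CM / (EBIT − I) = $3,903,171.30 / $438,371.30 = 8.9038.
%ΔEPS = DCL × %ΔSales = 8.9038 × -21.9% = -195.0%.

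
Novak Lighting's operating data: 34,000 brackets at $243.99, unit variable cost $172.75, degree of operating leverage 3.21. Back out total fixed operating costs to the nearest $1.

Total contribution margin = 34,000 × $71.24 = $2,422,160.00.
Since DOL = CM ÷ EBIT, EBIT = $2,422,160.00 ÷ 3.21 = $754,566.98.
Fixed costs = CM − EBIT = $2,422,160.00 − $754,566.98 = $1,667,593.

$1,667,593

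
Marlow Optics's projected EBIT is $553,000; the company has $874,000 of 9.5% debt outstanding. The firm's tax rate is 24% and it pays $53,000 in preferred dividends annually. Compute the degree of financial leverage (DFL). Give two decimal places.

Interest = $83,030.00.
Preferred dividends grossed up pre-tax: $53,000 / (1 − 0.24) = $69,736.84.
DFL = EBIT ÷ [EBIT − I − D_p/(1−t)] = $553,000 ÷ [$553,000 − $83,030.00 − $69,736.84] = $553,000 ÷ $400,233.16 = 1.3817.

1.38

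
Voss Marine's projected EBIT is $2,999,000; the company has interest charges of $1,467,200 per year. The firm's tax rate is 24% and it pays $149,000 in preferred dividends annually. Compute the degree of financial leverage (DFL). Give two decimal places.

2.25

Interest = $1,467,200.00.
Preferred dividends grossed up pre-tax: $149,000 / (1 − 0.24) = $196,052.63.
DFL = EBIT ÷ [EBIT − I − D_p/(1−t)] = $2,999,000 ÷ [$2,999,000 − $1,467,200.00 − $196,052.63] = $2,999,000 ÷ $1,335,747.37 = 2.2452.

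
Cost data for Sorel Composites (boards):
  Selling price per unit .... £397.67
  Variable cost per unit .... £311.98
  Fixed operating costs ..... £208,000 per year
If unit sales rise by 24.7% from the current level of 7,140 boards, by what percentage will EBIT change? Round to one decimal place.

Total contribution margin = 7,140 × £85.69 = £611,826.60.
Subtracting fixed costs: EBIT = £611,826.60 − £208,000 = £403,826.60.
Degree of operating leverage = £611,826.60 / £403,826.60 = 1.5151.
%ΔEBIT = DOL × %ΔSales = 1.5151 × +24.7% = +37.4%.

+37.4%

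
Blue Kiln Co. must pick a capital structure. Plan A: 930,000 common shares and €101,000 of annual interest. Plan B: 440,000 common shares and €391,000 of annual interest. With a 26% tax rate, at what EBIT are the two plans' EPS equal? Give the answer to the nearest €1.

€651,408

Set EPS_A = EPS_B: (EBIT − €101,000)(1 − 0.26) ÷ 930,000 = (EBIT − €391,000)(1 − 0.26) ÷ 440,000.
Cancelling (1 − t) and cross-multiplying: 440,000·(EBIT − 101,000) = 930,000·(EBIT − 391,000).
EBIT × (930,000 − 440,000) = 391,000 × 930,000 − 101,000 × 440,000 = 319,190,000,000, so EBIT = 319,190,000,000 ÷ 490,000 = 651,408.16.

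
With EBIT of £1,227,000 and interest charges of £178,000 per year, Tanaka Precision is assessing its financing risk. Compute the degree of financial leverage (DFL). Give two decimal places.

Annual interest charges come to £178,000.00.
DFL = EBIT ÷ (EBIT − I) = £1,227,000 ÷ (£1,227,000 − £178,000.00) = £1,227,000 ÷ £1,049,000.00 = 1.1697.

1.17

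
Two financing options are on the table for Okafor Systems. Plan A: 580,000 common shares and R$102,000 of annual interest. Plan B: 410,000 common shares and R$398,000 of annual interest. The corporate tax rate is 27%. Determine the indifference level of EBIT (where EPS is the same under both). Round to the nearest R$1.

R$1,111,882

Set EPS_A = EPS_B: (EBIT − R$102,000)(1 − 0.27) ÷ 580,000 = (EBIT − R$398,000)(1 − 0.27) ÷ 410,000.
The (1 − t) factor cancels: (EBIT − 102,000) × 410,000 = (EBIT − 398,000) × 580,000.
EBIT × (580,000 − 410,000) = 398,000 × 580,000 − 102,000 × 410,000 = 189,020,000,000, so EBIT = 189,020,000,000 ÷ 170,000 = 1,111,882.35.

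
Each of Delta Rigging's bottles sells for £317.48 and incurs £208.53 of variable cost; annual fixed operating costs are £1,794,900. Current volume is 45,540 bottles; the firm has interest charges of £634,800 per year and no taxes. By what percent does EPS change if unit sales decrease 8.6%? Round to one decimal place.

-16.9%

At 45,540 units, contribution = 45,540 × £108.95 = £4,961,583.00.
Operating income = contribution − fixed costs = £4,961,583.00 − £1,794,900 = £3,166,683.00.
Interest = £634,800.00, so EBIT − I = £2,531,883.00.
DCL = total CM / (EBIT − I) = £4,961,583.00 / £2,531,883.00 = 1.9596.
EPS therefore changes by 1.9596 × (-8.6%) = -16.9%.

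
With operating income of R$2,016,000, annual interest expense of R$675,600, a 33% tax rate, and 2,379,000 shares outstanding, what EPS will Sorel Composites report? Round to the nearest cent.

Pre-tax income = R$2,016,000 − R$675,600.00 = R$1,340,400.00.
Net income = R$1,340,400.00 × (1 − 0.33) = R$898,068.00.
Per share: R$898,068.00 / 2,379,000 shares = R$0.38.

R$0.38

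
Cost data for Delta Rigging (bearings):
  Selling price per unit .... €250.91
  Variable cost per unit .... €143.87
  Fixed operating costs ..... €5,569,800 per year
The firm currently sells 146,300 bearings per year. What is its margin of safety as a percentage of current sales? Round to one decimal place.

Unit CM = price − variable cost = €250.91 − €143.87 = €107.04. Break-even units = €5,569,800 ÷ €107.04 = 52,034.75; break-even revenue = 52,034.75 × €250.91 = €13,056,039.97.
Current sales = 146,300 × €250.91 = €36,708,133.00.
Margin of safety = (€36,708,133.00 − €13,056,039.97) ÷ €36,708,133.00 = 64.4%.

64.4%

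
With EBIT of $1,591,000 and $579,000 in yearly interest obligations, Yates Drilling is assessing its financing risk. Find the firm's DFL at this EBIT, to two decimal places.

Interest = $579,000.00.
DFL = EBIT ÷ (EBIT − I) = $1,591,000 ÷ ($1,591,000 − $579,000.00) = $1,591,000 ÷ $1,012,000.00 = 1.5721.

1.57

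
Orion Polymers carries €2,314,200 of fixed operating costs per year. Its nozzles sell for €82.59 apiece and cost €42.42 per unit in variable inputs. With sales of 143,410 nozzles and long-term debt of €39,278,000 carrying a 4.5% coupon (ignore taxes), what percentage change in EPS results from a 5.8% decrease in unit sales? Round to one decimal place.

At 143,410 units, contribution = 143,410 × €40.17 = €5,760,779.70.
EBIT = €5,760,779.70 − €2,314,200 = €3,446,579.70.
Interest = €1,767,510.00, so EBIT − I = €1,679,069.70.
DCL = total CM / (EBIT − I) = €5,760,779.70 / €1,679,069.70 = 3.4309.
%ΔEPS = DCL × %ΔSales = 3.4309 × -5.8% = -19.9%.

-19.9%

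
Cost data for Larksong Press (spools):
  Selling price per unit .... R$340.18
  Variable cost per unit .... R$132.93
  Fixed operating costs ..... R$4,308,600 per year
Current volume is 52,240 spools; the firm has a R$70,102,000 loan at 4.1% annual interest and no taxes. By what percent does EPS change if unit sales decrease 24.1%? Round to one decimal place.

-71.6%

Total contribution margin = 52,240 × R$207.25 = R$10,826,740.00.
EBIT = R$10,826,740.00 − R$4,308,600 = R$6,518,140.00.
After interest of R$2,874,182.00, pre-tax earnings = R$3,643,958.00.
Degree of combined leverage = contribution ÷ (EBIT − I) = R$10,826,740.00 ÷ R$3,643,958.00 = 2.9711.
%ΔEPS = DCL × %ΔSales = 2.9711 × -24.1% = -71.6%.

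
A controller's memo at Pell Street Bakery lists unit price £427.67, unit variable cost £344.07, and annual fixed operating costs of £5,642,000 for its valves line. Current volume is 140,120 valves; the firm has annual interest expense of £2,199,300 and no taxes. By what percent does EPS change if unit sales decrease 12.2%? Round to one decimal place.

-36.9%

At 140,120 units, contribution = 140,120 × £83.60 = £11,714,032.00.
EBIT = £11,714,032.00 − £5,642,000 = £6,072,032.00.
After interest of £2,199,300.00, pre-tax earnings = £3,872,732.00.
Degree of combined leverage = contribution ÷ (EBIT − I) = £11,714,032.00 ÷ £3,872,732.00 = 3.0247.
EPS therefore changes by 3.0247 × (-12.2%) = -36.9%.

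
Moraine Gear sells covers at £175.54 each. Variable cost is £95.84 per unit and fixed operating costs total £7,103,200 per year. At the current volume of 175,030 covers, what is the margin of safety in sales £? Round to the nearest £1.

£15,079,901

Each unit contributes £175.54 − £95.84 = £79.70. Break-even units = £7,103,200 ÷ £79.70 = 89,124.22; break-even revenue = 89,124.22 × £175.54 = £15,644,864.84.
Actual sales revenue = 175,030 × £175.54 = £30,724,766.20.
Margin of safety = £30,724,766.20 − £15,644,864.84 = £15,079,901.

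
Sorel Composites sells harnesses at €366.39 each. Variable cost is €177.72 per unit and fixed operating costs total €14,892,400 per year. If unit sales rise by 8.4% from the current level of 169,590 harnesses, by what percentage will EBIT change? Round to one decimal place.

Contribution at this volume is 169,590 × €188.67 = €31,996,545.30.
EBIT = €31,996,545.30 − €14,892,400 = €17,104,145.30.
So DOL = total CM / EBIT = €31,996,545.30 / €17,104,145.30 = 1.8707.
%ΔEBIT = DOL × %ΔSales = 1.8707 × +8.4% = +15.7%.

+15.7%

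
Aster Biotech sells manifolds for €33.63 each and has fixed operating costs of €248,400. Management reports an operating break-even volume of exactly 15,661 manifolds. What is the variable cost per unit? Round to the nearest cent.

At break-even, FC = Q × (P − VC), so P − VC = €248,400 ÷ 15,661 = €15.8611.
Variable cost per unit = €33.63 − €15.8611 = €17.77.

€17.77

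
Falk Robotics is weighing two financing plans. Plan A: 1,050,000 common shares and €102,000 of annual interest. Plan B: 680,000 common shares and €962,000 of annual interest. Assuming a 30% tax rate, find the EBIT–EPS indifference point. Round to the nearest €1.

At indifference, (EBIT − 102,000)(1 − t)/1,050,000 = (EBIT − 962,000)(1 − t)/680,000.
Cancelling (1 − t) and cross-multiplying: 680,000·(EBIT − 102,000) = 1,050,000·(EBIT − 962,000).
EBIT × (1,050,000 − 680,000) = 962,000 × 1,050,000 − 102,000 × 680,000 = 940,740,000,000, so EBIT = 940,740,000,000 ÷ 370,000 = 2,542,540.54.

€2,542,541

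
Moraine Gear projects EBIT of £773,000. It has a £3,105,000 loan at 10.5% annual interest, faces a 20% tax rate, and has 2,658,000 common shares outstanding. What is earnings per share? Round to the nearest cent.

Interest = £326,025.00, so EBT = £773,000 − £326,025.00 = £446,975.00.
After tax at 20%: net income = £446,975.00 × 0.80 = £357,580.00.
Per share: £357,580.00 / 2,658,000 shares = £0.13.

£0.13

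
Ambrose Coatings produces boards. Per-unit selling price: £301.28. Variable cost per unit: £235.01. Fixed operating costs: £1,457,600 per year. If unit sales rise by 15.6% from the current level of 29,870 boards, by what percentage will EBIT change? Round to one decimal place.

At 29,870 units, contribution = 29,870 × £66.27 = £1,979,484.90.
EBIT = £1,979,484.90 − £1,457,600 = £521,884.90.
Degree of operating leverage = £1,979,484.90 / £521,884.90 = 3.7930.
%ΔEBIT = DOL × %ΔSales = 3.7930 × +15.6% = +59.2%.

+59.2%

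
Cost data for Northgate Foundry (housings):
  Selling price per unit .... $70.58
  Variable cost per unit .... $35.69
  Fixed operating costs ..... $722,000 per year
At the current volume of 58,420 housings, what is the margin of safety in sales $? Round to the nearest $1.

Contribution margin per unit = $70.58 − $35.69 = $34.89. Break-even units = $722,000 ÷ $34.89 = 20,693.61; break-even revenue = 20,693.61 × $70.58 = $1,460,554.89.
Current sales = 58,420 × $70.58 = $4,123,283.60.
Margin of safety = $4,123,283.60 − $1,460,554.89 = $2,662,729.

$2,662,729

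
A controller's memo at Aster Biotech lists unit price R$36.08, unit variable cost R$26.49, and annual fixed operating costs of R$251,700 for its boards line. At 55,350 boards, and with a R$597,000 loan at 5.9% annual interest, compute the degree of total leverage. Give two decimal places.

2.18

Contribution at this volume is 55,350 × R$9.59 = R$530,806.50.
Operating income = contribution − fixed costs = R$530,806.50 − R$251,700 = R$279,106.50. Interest = R$35,223.00, so EBIT − I = R$243,883.50.
Degree of total leverage = total CM / (EBIT − interest) = R$530,806.50 / R$243,883.50 = 2.1765.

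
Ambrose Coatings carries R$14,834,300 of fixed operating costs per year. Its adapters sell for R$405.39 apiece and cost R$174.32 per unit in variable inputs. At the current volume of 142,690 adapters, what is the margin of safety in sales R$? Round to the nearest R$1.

Each unit contributes R$405.39 − R$174.32 = R$231.07. Break-even units = R$14,834,300 ÷ R$231.07 = 64,198.29; break-even revenue = 64,198.29 × R$405.39 = R$26,025,346.77.
Current sales = 142,690 × R$405.39 = R$57,845,099.10.
Margin of safety = R$57,845,099.10 − R$26,025,346.77 = R$31,819,752.

R$31,819,752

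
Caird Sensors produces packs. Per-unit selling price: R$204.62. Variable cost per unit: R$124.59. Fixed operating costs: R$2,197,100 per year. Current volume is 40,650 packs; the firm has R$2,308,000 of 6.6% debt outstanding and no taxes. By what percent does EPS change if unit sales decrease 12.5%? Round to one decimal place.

-45.0%

Contribution at this volume is 40,650 × R$80.03 = R$3,253,219.50.
Operating income = contribution − fixed costs = R$3,253,219.50 − R$2,197,100 = R$1,056,119.50.
Interest = R$152,328.00, so EBIT − I = R$903,791.50.
Degree of combined leverage = contribution ÷ (EBIT − I) = R$3,253,219.50 ÷ R$903,791.50 = 3.5995.
%ΔEPS = DCL × %ΔSales = 3.5995 × -12.5% = -45.0%.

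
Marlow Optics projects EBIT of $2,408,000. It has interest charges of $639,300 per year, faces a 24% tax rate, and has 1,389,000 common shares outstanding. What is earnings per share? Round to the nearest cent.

$0.97

Interest = $639,300.00, so EBT = $2,408,000 − $639,300.00 = $1,768,700.00.
Net income = $1,768,700.00 × (1 − 0.24) = $1,344,212.00.
Per share: $1,344,212.00 / 1,389,000 shares = $0.97.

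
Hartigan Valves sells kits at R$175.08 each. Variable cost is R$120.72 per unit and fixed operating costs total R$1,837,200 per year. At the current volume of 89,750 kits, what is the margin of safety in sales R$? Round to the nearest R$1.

Unit CM = price − variable cost = R$175.08 − R$120.72 = R$54.36. Break-even units = R$1,837,200 ÷ R$54.36 = 33,796.91; break-even revenue = 33,796.91 × R$175.08 = R$5,917,162.91.
Current sales = 89,750 × R$175.08 = R$15,713,430.00.
Margin of safety = R$15,713,430.00 − R$5,917,162.91 = R$9,796,267.

R$9,796,267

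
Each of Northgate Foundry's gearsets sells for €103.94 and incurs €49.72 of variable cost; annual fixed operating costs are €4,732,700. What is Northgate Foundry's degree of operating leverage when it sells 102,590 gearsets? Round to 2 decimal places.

6.70

Total contribution margin = 102,590 × €54.22 = €5,562,429.80.
EBIT = €5,562,429.80 − €4,732,700 = €829,729.80.
DOL = contribution ÷ EBIT = €5,562,429.80 ÷ €829,729.80 = 6.7039.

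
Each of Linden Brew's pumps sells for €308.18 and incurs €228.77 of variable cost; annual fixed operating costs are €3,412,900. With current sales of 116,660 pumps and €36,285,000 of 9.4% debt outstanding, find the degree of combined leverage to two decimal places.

At 116,660 units, contribution = 116,660 × €79.41 = €9,263,970.60.
EBIT = €9,263,970.60 − €3,412,900 = €5,851,070.60. Interest = €3,410,790.00.
DOL = €9,263,970.60 ÷ €5,851,070.60 = 1.5833; DFL = €5,851,070.60 ÷ €2,440,280.60 = 2.3977.
DCL = DOL × DFL = 1.5833 × 2.3977 = 3.7963.

3.80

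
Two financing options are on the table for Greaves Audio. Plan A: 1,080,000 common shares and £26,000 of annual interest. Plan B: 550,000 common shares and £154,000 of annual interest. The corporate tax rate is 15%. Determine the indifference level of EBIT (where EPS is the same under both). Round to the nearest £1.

£286,830

Set EPS_A = EPS_B: (EBIT − £26,000)(1 − 0.15) ÷ 1,080,000 = (EBIT − £154,000)(1 − 0.15) ÷ 550,000.
The (1 − t) factor cancels: (EBIT − 26,000) × 550,000 = (EBIT − 154,000) × 1,080,000.
EBIT × (1,080,000 − 550,000) = 154,000 × 1,080,000 − 26,000 × 550,000 = 152,020,000,000, so EBIT = 152,020,000,000 ÷ 530,000 = 286,830.19.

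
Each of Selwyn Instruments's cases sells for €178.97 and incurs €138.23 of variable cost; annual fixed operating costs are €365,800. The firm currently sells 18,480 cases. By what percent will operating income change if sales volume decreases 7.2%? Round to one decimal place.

At 18,480 units, contribution = 18,480 × €40.74 = €752,875.20.
EBIT = €752,875.20 − €365,800 = €387,075.20.
Degree of operating leverage = €752,875.20 / €387,075.20 = 1.9450.
%ΔEBIT = DOL × %ΔSales = 1.9450 × -7.2% = -14.0%.

-14.0%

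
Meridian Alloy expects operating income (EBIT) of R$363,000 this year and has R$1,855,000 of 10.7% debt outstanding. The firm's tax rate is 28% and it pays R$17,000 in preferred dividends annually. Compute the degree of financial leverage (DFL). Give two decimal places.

Annual interest charges come to R$198,485.00.
Pre-tax preferred-dividend burden = R$17,000 ÷ (1 − 0.28) = R$23,611.11.
DFL = EBIT ÷ [EBIT − I − D_p/(1−t)] = R$363,000 ÷ [R$363,000 − R$198,485.00 − R$23,611.11] = R$363,000 ÷ R$140,903.89 = 2.5762.

2.58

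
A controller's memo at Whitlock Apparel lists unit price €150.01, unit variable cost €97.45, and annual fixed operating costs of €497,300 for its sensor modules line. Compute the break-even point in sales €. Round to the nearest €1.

€1,419,330

Contribution margin per unit = €150.01 − €97.45 = €52.56, a CM ratio of €52.56 ÷ €150.01 = 0.3504.
Break-even revenue = fixed costs × price ÷ CM = €497,300 × €150.01 ÷ €52.56 = €1,419,330.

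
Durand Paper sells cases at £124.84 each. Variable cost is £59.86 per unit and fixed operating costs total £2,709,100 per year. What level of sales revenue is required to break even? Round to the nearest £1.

£5,204,741

Contribution margin per unit = £124.84 − £59.86 = £64.98, a CM ratio of £64.98 ÷ £124.84 = 0.5205.
Break-even revenue = fixed costs × price ÷ CM = £2,709,100 × £124.84 ÷ £64.98 = £5,204,741.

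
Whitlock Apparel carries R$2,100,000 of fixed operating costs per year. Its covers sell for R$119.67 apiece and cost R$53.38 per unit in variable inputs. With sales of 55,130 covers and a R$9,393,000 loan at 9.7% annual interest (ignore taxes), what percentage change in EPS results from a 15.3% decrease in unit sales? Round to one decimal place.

-86.9%

Contribution at this volume is 55,130 × R$66.29 = R$3,654,567.70.
Operating income = contribution − fixed costs = R$3,654,567.70 − R$2,100,000 = R$1,554,567.70.
Interest = R$911,121.00, so EBIT − I = R$643,446.70.
Degree of combined leverage = contribution ÷ (EBIT − I) = R$3,654,567.70 ÷ R$643,446.70 = 5.6797.
EPS therefore changes by 5.6797 × (-15.3%) = -86.9%.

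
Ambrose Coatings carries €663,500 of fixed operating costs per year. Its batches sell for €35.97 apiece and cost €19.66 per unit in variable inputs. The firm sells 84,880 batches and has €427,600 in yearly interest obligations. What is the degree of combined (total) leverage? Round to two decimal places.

Contribution at this volume is 84,880 × €16.31 = €1,384,392.80.
Operating income = contribution − fixed costs = €1,384,392.80 − €663,500 = €720,892.80. Interest = €427,600.00.
DOL = €1,384,392.80 ÷ €720,892.80 = 1.9204; DFL = €720,892.80 ÷ €293,292.80 = 2.4579.
DCL = DOL × DFL = 1.9204 × 2.4579 = 4.7202.

4.72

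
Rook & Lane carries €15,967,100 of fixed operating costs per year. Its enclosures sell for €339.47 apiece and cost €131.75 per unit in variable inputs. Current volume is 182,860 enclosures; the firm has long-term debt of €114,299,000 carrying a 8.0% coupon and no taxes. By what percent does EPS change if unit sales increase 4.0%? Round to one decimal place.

At 182,860 units, contribution = 182,860 × €207.72 = €37,983,679.20.
Operating income = contribution − fixed costs = €37,983,679.20 − €15,967,100 = €22,016,579.20.
Interest = €9,143,920.00, so EBIT − I = €12,872,659.20.
DCL = total CM / (EBIT − I) = €37,983,679.20 / €12,872,659.20 = 2.9507.
EPS therefore changes by 2.9507 × (+4.0%) = +11.8%.

+11.8%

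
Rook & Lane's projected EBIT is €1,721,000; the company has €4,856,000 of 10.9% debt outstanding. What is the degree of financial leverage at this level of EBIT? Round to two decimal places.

1.44

Annual interest charges come to €529,304.00.
DFL = EBIT ÷ (EBIT − I) = €1,721,000 ÷ (€1,721,000 − €529,304.00) = €1,721,000 ÷ €1,191,696.00 = 1.4442.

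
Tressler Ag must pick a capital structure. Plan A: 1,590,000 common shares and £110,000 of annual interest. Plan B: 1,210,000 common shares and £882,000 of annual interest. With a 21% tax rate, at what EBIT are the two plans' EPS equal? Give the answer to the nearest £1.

£3,340,211

At indifference, (EBIT − 110,000)(1 − t)/1,590,000 = (EBIT − 882,000)(1 − t)/1,210,000.
Cancelling (1 − t) and cross-multiplying: 1,210,000·(EBIT − 110,000) = 1,590,000·(EBIT − 882,000).
EBIT × (1,590,000 − 1,210,000) = 882,000 × 1,590,000 − 110,000 × 1,210,000 = 1,269,280,000,000, so EBIT = 1,269,280,000,000 ÷ 380,000 = 3,340,210.53.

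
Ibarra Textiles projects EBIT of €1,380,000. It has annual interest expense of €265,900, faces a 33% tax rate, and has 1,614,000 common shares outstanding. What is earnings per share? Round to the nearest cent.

Interest = €265,900.00, so EBT = €1,380,000 − €265,900.00 = €1,114,100.00.
Net income = €1,114,100.00 × (1 − 0.33) = €746,447.00.
EPS = €746,447.00 ÷ 1,614,000 = €0.46.

€0.46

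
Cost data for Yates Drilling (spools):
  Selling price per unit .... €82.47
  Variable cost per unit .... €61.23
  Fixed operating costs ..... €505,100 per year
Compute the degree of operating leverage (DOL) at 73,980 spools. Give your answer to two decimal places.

1.47

Total contribution margin = 73,980 × €21.24 = €1,571,335.20.
Operating income = contribution − fixed costs = €1,571,335.20 − €505,100 = €1,066,235.20.
So DOL = total CM / EBIT = €1,571,335.20 / €1,066,235.20 = 1.4737.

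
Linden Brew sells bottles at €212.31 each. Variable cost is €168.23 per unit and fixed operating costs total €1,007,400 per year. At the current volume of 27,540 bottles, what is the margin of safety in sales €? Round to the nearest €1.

Each unit contributes €212.31 − €168.23 = €44.08. Break-even units = €1,007,400 ÷ €44.08 = 22,853.90; break-even revenue = 22,853.90 × €212.31 = €4,852,111.93.
Current sales = 27,540 × €212.31 = €5,847,017.40.
Margin of safety = €5,847,017.40 − €4,852,111.93 = €994,905.

€994,905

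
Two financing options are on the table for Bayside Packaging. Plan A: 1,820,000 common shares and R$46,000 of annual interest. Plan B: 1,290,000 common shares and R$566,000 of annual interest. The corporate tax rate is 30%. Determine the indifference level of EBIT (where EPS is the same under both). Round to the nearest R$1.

At indifference, (EBIT − 46,000)(1 − t)/1,820,000 = (EBIT − 566,000)(1 − t)/1,290,000.
Cancelling (1 − t) and cross-multiplying: 1,290,000·(EBIT − 46,000) = 1,820,000·(EBIT − 566,000).
EBIT × (1,820,000 − 1,290,000) = 566,000 × 1,820,000 − 46,000 × 1,290,000 = 970,780,000,000, so EBIT = 970,780,000,000 ÷ 530,000 = 1,831,660.38.

R$1,831,660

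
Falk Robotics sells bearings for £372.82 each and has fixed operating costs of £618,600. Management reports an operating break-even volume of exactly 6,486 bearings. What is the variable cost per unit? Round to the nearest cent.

£277.45

Contribution per unit must be FC / Q = £618,600 / 6,486 = £95.3747.
Hence VC = price − CM = £372.82 − £95.3747 = £277.45.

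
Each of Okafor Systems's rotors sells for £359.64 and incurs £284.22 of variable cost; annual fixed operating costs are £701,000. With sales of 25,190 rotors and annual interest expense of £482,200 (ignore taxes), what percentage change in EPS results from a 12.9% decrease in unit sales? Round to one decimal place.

At 25,190 units, contribution = 25,190 × £75.42 = £1,899,829.80.
Operating income = contribution − fixed costs = £1,899,829.80 − £701,000 = £1,198,829.80.
Interest = £482,200.00, so EBIT − I = £716,629.80.
DCL = total CM / (EBIT − I) = £1,899,829.80 / £716,629.80 = 2.6511.
EPS therefore changes by 2.6511 × (-12.9%) = -34.2%.

-34.2%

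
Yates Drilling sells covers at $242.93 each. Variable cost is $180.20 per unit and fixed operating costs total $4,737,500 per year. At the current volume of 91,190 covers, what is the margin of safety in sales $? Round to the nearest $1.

Contribution margin per unit = $242.93 − $180.20 = $62.73. Break-even units = $4,737,500 ÷ $62.73 = 75,522.08; break-even revenue = 75,522.08 × $242.93 = $18,346,578.59.
Current sales = 91,190 × $242.93 = $22,152,786.70.
Margin of safety = $22,152,786.70 − $18,346,578.59 = $3,806,208.

$3,806,208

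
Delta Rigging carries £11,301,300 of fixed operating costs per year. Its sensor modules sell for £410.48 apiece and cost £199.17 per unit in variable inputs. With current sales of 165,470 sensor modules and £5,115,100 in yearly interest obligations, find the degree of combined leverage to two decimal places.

At 165,470 units, contribution = 165,470 × £211.31 = £34,965,465.70.
Subtracting fixed costs: EBIT = £34,965,465.70 − £11,301,300 = £23,664,165.70. Interest = £5,115,100.00, so EBIT − I = £18,549,065.70.
DCL = contribution ÷ (EBIT − I) = £34,965,465.70 ÷ £18,549,065.70 = 1.8850.

1.89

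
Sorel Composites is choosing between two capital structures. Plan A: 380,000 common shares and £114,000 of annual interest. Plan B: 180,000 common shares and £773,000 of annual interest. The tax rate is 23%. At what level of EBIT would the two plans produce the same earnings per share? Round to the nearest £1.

Set EPS_A = EPS_B: (EBIT − £114,000)(1 − 0.23) ÷ 380,000 = (EBIT − £773,000)(1 − 0.23) ÷ 180,000.
Cancelling (1 − t) and cross-multiplying: 180,000·(EBIT − 114,000) = 380,000·(EBIT − 773,000).
Solving, EBIT = (773,000·380,000 − 114,000·180,000) / (380,000 − 180,000) = 273,220,000,000 / 200,000 = 1,366,100.00.

£1,366,100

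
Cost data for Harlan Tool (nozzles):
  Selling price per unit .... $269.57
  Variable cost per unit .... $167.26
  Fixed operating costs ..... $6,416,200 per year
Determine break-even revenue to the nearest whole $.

$16,905,630

Contribution margin per unit = $269.57 − $167.26 = $102.31, a CM ratio of $102.31 ÷ $269.57 = 0.3795.
Break-even revenue = fixed costs × price ÷ CM = $6,416,200 × $269.57 ÷ $102.31 = $16,905,630.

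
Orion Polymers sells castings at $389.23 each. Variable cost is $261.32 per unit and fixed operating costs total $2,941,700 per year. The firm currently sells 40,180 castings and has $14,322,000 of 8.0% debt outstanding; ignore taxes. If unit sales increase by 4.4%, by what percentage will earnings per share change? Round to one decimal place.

+21.5%

At 40,180 units, contribution = 40,180 × $127.91 = $5,139,423.80.
EBIT = $5,139,423.80 − $2,941,700 = $2,197,723.80.
After interest of $1,145,760.00, pre-tax earnings = $1,051,963.80.
DCL = total CM / (EBIT − I) = $5,139,423.80 / $1,051,963.80 = 4.8856.
%ΔEPS = DCL × %ΔSales = 4.8856 × +4.4% = +21.5%.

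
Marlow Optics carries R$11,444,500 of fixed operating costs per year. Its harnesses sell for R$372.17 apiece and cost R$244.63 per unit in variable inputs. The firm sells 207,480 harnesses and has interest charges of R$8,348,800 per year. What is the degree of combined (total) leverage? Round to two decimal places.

Total contribution margin = 207,480 × R$127.54 = R$26,461,999.20.
EBIT = R$26,461,999.20 − R$11,444,500 = R$15,017,499.20. Interest = R$8,348,800.00.
DOL = R$26,461,999.20 ÷ R$15,017,499.20 = 1.7621; DFL = R$15,017,499.20 ÷ R$6,668,699.20 = 2.2519.
Combined leverage = 1.7621 × 2.2519 = 3.9681.

3.97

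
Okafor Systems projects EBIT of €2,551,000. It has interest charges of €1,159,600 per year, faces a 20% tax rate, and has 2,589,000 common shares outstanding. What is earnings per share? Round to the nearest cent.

€0.43

Pre-tax income = €2,551,000 − €1,159,600.00 = €1,391,400.00.
After tax at 20%: net income = €1,391,400.00 × 0.80 = €1,113,120.00.
EPS = €1,113,120.00 ÷ 2,589,000 = €0.43.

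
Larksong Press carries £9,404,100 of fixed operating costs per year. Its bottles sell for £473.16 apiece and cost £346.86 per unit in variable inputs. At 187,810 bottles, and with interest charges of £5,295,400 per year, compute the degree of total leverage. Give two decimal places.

2.63

Total contribution margin = 187,810 × £126.30 = £23,720,403.00.
Operating income = contribution − fixed costs = £23,720,403.00 − £9,404,100 = £14,316,303.00. Interest = £5,295,400.00, so EBIT − I = £9,020,903.00.
Degree of total leverage = total CM / (EBIT − interest) = £23,720,403.00 / £9,020,903.00 = 2.6295.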